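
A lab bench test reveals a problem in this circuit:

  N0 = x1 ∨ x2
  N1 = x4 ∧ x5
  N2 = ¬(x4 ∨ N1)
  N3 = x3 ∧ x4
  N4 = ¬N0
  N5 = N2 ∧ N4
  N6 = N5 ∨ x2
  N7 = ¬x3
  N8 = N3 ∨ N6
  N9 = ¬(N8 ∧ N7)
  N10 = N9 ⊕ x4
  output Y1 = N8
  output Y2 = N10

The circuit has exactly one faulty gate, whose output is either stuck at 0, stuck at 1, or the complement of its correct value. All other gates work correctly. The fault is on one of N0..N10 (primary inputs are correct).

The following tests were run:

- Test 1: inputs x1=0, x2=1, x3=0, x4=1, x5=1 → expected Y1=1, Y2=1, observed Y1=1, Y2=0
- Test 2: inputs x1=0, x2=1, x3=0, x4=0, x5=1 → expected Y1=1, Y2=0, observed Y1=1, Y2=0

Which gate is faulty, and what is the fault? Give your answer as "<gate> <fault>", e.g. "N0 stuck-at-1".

N10 stuck-at-0

Fault-free values for test 1 (x1=0, x2=1, x3=0, x4=1, x5=1): N0=1, N1=1, N2=0, N3=0, N4=0, N5=0, N6=1, N7=1, N8=1, N9=0, N10=1, giving Y1=1, Y2=1. Observed Y1=1, Y2=0.
Test 1: faults giving observed Y1=1, Y2=0 are {N7 stuck-at-0, N7 inverted output, N9 stuck-at-1, N9 inverted output, N10 stuck-at-0, N10 inverted output}.
Test 2 (x1=0, x2=1, x3=0, x4=0, x5=1): fault-free N0=1, N1=0, N2=1, N3=0, N4=0, N5=0, N6=1, N7=1, N8=1, N9=0, N10=0 → Y1=1, Y2=0; observed Y1=1, Y2=0. Eliminates N7 stuck-at-0, N7 inverted output, N9 stuck-at-1, N9 inverted output, N10 inverted output.
Only N10 stuck-at-0 is consistent with every test.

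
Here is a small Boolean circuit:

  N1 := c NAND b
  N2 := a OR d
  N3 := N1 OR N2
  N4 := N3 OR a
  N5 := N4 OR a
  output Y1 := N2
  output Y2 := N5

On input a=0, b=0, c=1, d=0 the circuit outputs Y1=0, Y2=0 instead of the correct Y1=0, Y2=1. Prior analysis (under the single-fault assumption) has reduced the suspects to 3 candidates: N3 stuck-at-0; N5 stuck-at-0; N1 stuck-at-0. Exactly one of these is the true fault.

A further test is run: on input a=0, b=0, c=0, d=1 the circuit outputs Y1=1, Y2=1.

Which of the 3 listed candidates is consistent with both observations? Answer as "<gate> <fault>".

Evaluate each candidate on input a=0, b=0, c=0, d=1:
  N3 stuck-at-0: N1=1, N2=1, N3=0 [stuck-at-0], N4=0, N5=0 → Y1=1, Y2=0 — eliminated
  N5 stuck-at-0: N1=1, N2=1, N3=1, N4=1, N5=0 [stuck-at-0] → Y1=1, Y2=0 — eliminated
  N1 stuck-at-0: N1=0 [stuck-at-0], N2=1, N3=1, N4=1, N5=1 → Y1=1, Y2=1 — matches
Only N1 stuck-at-0 reproduces the observed Y1=1, Y2=1.

N1 stuck-at-0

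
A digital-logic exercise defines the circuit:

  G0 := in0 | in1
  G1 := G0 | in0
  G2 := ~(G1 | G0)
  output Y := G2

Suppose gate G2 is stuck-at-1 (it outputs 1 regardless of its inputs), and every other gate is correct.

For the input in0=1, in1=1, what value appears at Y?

1

Propagate with G2 forced: G0=1, G1=1, G2=1 [stuck-at-1].
So Y = 1. (Without the fault it would be 0.)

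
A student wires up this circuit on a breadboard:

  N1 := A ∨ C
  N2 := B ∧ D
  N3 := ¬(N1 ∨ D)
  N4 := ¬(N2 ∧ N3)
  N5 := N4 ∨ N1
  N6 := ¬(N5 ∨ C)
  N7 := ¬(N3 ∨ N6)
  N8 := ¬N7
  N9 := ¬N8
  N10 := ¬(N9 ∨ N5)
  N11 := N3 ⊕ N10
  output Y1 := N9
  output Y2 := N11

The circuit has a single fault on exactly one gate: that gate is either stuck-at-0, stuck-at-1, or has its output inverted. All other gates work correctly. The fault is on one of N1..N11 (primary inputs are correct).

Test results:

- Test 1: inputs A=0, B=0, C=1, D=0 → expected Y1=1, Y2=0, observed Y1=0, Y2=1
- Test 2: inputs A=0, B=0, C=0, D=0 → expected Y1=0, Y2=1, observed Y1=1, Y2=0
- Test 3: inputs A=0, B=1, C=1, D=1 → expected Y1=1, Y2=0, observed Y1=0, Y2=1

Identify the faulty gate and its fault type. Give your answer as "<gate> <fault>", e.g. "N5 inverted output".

Fault-free values for test 1 (A=0, B=0, C=1, D=0): N1=1, N2=0, N3=0, N4=1, N5=1, N6=0, N7=1, N8=0, N9=1, N10=0, N11=0, giving Y1=1, Y2=0. Observed Y1=0, Y2=1.
Test 1: faults giving observed Y1=0, Y2=1 are {N1 stuck-at-0, N1 inverted output, N3 stuck-at-1, N3 inverted output}.
Test 2 (A=0, B=0, C=0, D=0): fault-free N1=0, N2=0, N3=1, N4=1, N5=1, N6=0, N7=0, N8=1, N9=0, N10=0, N11=1 → Y1=0, Y2=1; observed Y1=1, Y2=0. Eliminates N1 stuck-at-0, N3 stuck-at-1.
Test 3 (A=0, B=1, C=1, D=1): fault-free N1=1, N2=1, N3=0, N4=1, N5=1, N6=0, N7=1, N8=0, N9=1, N10=0, N11=0 → Y1=1, Y2=0; observed Y1=0, Y2=1. Eliminates N1 inverted output.
Only N3 inverted output is consistent with every test.

N3 inverted output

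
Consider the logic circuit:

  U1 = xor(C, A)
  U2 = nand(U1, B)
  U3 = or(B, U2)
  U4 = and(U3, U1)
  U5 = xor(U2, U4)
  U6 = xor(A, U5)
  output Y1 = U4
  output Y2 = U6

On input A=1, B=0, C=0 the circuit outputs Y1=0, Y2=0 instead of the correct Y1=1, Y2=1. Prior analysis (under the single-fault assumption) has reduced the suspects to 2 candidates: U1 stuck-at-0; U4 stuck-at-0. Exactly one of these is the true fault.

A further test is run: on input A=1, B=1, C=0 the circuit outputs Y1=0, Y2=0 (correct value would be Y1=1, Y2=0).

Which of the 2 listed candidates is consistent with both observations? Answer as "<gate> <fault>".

Evaluate each candidate on input A=1, B=1, C=0:
  U1 stuck-at-0: U1=0 [stuck-at-0], U2=1, U3=1, U4=0, U5=1, U6=0 → Y1=0, Y2=0 — matches
  U4 stuck-at-0: U1=1, U2=0, U3=1, U4=0 [stuck-at-0], U5=0, U6=1 → Y1=0, Y2=1 — eliminated
Only U1 stuck-at-0 reproduces the observed Y1=0, Y2=0.

U1 stuck-at-0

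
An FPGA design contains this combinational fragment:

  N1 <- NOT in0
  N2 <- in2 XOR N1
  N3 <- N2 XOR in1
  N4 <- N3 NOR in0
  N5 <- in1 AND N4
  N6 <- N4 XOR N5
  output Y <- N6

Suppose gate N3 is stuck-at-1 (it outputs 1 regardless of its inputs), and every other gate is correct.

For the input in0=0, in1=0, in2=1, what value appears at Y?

Propagate with N3 forced: N1=1, N2=0, N3=1 [stuck-at-1], N4=0, N5=0, N6=0.
So Y = 0. (Without the fault it would be 1.)

0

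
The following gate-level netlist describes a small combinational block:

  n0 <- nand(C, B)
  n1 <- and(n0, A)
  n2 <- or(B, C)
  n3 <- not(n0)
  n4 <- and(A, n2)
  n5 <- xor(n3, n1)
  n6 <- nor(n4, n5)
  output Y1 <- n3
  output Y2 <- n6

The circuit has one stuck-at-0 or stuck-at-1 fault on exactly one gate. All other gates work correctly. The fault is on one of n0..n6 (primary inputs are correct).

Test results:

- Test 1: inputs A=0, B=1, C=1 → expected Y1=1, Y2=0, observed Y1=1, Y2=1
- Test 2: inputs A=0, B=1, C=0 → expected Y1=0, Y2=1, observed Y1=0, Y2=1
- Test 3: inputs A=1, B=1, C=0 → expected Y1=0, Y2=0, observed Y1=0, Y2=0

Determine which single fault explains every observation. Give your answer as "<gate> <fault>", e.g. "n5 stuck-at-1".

n5 stuck-at-0

Fault-free values for test 1 (A=0, B=1, C=1): n0=0, n1=0, n2=1, n3=1, n4=0, n5=1, n6=0, giving Y1=1, Y2=0. Observed Y1=1, Y2=1.
Test 1: faults giving observed Y1=1, Y2=1 are {n1 stuck-at-1, n5 stuck-at-0, n6 stuck-at-1}.
Test 2 (A=0, B=1, C=0): fault-free n0=1, n1=0, n2=1, n3=0, n4=0, n5=0, n6=1 → Y1=0, Y2=1; observed Y1=0, Y2=1. Eliminates n1 stuck-at-1.
Test 3 (A=1, B=1, C=0): fault-free n0=1, n1=1, n2=1, n3=0, n4=1, n5=1, n6=0 → Y1=0, Y2=0; observed Y1=0, Y2=0. Eliminates n6 stuck-at-1.
Only n5 stuck-at-0 is consistent with every test.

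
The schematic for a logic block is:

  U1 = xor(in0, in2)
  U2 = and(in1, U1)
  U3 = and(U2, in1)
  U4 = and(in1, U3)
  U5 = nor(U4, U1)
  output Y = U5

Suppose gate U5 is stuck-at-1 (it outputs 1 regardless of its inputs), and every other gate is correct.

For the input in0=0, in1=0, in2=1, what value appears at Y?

Propagate with U5 forced: U1=1, U2=0, U3=0, U4=0, U5=1 [stuck-at-1].
So Y = 1. (Without the fault it would be 0.)

1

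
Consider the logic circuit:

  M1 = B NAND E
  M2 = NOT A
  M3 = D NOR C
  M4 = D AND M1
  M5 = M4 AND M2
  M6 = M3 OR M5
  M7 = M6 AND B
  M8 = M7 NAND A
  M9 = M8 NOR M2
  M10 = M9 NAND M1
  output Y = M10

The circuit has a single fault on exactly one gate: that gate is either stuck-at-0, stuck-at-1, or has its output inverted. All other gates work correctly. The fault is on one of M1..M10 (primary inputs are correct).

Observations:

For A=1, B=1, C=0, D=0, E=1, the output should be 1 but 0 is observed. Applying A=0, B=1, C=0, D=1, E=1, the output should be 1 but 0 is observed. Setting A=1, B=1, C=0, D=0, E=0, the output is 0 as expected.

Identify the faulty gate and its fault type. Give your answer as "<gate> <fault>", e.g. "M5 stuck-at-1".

Fault-free values for test 1 (A=1, B=1, C=0, D=0, E=1): M1=0, M2=0, M3=1, M4=0, M5=0, M6=1, M7=1, M8=0, M9=1, M10=1, giving Y=1. Observed 0.
Test 1: faults giving observed 0 are {M1 stuck-at-1, M1 inverted output, M10 stuck-at-0, M10 inverted output}.
Test 2 (A=0, B=1, C=0, D=1, E=1): fault-free M1=0, M2=1, M3=0, M4=0, M5=0, M6=0, M7=0, M8=1, M9=0, M10=1 → 1; observed 0. Eliminates M1 stuck-at-1, M1 inverted output.
Test 3 (A=1, B=1, C=0, D=0, E=0): fault-free M1=1, M2=0, M3=1, M4=0, M5=0, M6=1, M7=1, M8=0, M9=1, M10=0 → 0; observed 0. Eliminates M10 inverted output.
Only M10 stuck-at-0 is consistent with every test.

M10 stuck-at-0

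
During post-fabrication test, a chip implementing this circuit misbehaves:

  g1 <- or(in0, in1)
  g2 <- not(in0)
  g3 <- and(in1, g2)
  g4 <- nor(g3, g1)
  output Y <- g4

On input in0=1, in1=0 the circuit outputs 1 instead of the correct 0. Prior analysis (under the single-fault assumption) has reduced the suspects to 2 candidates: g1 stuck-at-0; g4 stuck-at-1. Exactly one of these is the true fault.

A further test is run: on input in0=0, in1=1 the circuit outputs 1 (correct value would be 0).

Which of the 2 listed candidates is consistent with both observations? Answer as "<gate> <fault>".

g4 stuck-at-1

Evaluate each candidate on input in0=0, in1=1:
  g1 stuck-at-0: g1=0 [stuck-at-0], g2=1, g3=1, g4=0 → 0 — eliminated
  g4 stuck-at-1: g1=1, g2=1, g3=1, g4=1 [stuck-at-1] → 1 — matches
Only g4 stuck-at-1 reproduces the observed 1.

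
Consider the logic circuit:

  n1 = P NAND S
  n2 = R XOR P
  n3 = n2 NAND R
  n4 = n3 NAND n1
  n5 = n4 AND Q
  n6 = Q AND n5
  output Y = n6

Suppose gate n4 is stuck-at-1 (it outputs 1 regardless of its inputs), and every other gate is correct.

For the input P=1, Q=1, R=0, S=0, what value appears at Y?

Propagate with n4 forced: n1=1, n2=1, n3=1, n4=1 [stuck-at-1], n5=1, n6=1.
So Y = 1. (Without the fault it would be 0.)

1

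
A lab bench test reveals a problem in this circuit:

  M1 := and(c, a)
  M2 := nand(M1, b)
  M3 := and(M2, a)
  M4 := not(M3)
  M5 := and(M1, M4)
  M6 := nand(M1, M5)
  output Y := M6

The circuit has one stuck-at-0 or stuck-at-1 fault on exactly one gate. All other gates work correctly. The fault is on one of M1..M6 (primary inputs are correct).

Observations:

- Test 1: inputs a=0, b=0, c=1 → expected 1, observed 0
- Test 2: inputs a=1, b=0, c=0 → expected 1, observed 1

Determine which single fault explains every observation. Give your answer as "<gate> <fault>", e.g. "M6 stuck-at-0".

Fault-free values for test 1 (a=0, b=0, c=1): M1=0, M2=1, M3=0, M4=1, M5=0, M6=1, giving Y=1. Observed 0.
Test 1: faults giving observed 0 are {M1 stuck-at-1, M6 stuck-at-0}.
Test 2 (a=1, b=0, c=0): fault-free M1=0, M2=1, M3=1, M4=0, M5=0, M6=1 → 1; observed 1. Eliminates M6 stuck-at-0.
Only M1 stuck-at-1 is consistent with every test.

M1 stuck-at-1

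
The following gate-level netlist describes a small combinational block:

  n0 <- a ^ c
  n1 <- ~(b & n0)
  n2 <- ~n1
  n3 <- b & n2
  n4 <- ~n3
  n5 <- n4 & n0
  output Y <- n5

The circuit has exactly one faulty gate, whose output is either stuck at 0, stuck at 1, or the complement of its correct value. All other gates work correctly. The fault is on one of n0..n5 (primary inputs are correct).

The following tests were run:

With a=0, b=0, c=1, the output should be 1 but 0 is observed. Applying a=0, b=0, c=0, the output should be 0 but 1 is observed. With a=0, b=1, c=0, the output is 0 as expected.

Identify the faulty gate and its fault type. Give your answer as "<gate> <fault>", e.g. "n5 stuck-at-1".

Fault-free values for test 1 (a=0, b=0, c=1): n0=1, n1=1, n2=0, n3=0, n4=1, n5=1, giving Y=1. Observed 0.
Test 1: faults giving observed 0 are {n0 stuck-at-0, n0 inverted output, n3 stuck-at-1, n3 inverted output, n4 stuck-at-0, n4 inverted output, n5 stuck-at-0, n5 inverted output}.
Test 2 (a=0, b=0, c=0): fault-free n0=0, n1=1, n2=0, n3=0, n4=1, n5=0 → 0; observed 1. Eliminates n0 stuck-at-0, n3 stuck-at-1, n3 inverted output, n4 stuck-at-0, n4 inverted output, n5 stuck-at-0.
Test 3 (a=0, b=1, c=0): fault-free n0=0, n1=1, n2=0, n3=0, n4=1, n5=0 → 0; observed 0. Eliminates n5 inverted output.
Only n0 inverted output is consistent with every test.

n0 inverted output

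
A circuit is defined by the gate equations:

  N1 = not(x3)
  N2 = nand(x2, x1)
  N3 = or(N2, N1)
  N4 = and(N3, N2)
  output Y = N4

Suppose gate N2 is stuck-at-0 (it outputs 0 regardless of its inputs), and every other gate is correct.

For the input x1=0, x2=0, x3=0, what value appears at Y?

0

Propagate with N2 forced: N1=1, N2=0 [stuck-at-0], N3=1, N4=0.
So Y = 0. (Without the fault it would be 1.)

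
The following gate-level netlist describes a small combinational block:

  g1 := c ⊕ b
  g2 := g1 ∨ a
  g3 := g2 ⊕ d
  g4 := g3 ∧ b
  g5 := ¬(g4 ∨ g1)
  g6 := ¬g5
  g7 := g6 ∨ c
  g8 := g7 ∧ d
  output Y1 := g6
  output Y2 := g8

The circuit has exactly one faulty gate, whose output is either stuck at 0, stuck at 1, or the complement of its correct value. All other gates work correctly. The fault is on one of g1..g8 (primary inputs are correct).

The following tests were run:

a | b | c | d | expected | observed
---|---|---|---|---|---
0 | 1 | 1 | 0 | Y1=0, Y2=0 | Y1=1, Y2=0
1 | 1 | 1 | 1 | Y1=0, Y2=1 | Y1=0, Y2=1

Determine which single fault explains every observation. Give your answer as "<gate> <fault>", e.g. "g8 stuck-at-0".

g2 stuck-at-1

Fault-free values for test 1 (a=0, b=1, c=1, d=0): g1=0, g2=0, g3=0, g4=0, g5=1, g6=0, g7=1, g8=0, giving Y1=0, Y2=0. Observed Y1=1, Y2=0.
Test 1: faults giving observed Y1=1, Y2=0 are {g1 stuck-at-1, g1 inverted output, g2 stuck-at-1, g2 inverted output, g3 stuck-at-1, g3 inverted output, g4 stuck-at-1, g4 inverted output, g5 stuck-at-0, g5 inverted output, g6 stuck-at-1, g6 inverted output}.
Test 2 (a=1, b=1, c=1, d=1): fault-free g1=0, g2=1, g3=0, g4=0, g5=1, g6=0, g7=1, g8=1 → Y1=0, Y2=1; observed Y1=0, Y2=1. Eliminates g1 stuck-at-1, g1 inverted output, g2 inverted output, g3 stuck-at-1, g3 inverted output, g4 stuck-at-1, g4 inverted output, g5 stuck-at-0, g5 inverted output, g6 stuck-at-1, g6 inverted output.
Only g2 stuck-at-1 is consistent with every test.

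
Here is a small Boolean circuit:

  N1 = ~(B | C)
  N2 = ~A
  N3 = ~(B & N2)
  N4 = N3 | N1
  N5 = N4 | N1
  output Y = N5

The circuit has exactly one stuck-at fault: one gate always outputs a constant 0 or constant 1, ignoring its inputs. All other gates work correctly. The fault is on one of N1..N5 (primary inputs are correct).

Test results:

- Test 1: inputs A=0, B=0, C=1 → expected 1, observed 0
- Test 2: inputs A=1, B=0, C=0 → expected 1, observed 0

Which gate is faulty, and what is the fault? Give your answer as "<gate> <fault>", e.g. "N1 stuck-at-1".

Fault-free values for test 1 (A=0, B=0, C=1): N1=0, N2=1, N3=1, N4=1, N5=1, giving Y=1. Observed 0.
Test 1: faults giving observed 0 are {N3 stuck-at-0, N4 stuck-at-0, N5 stuck-at-0}.
Test 2 (A=1, B=0, C=0): fault-free N1=1, N2=0, N3=1, N4=1, N5=1 → 1; observed 0. Eliminates N3 stuck-at-0, N4 stuck-at-0.
Only N5 stuck-at-0 is consistent with every test.

N5 stuck-at-0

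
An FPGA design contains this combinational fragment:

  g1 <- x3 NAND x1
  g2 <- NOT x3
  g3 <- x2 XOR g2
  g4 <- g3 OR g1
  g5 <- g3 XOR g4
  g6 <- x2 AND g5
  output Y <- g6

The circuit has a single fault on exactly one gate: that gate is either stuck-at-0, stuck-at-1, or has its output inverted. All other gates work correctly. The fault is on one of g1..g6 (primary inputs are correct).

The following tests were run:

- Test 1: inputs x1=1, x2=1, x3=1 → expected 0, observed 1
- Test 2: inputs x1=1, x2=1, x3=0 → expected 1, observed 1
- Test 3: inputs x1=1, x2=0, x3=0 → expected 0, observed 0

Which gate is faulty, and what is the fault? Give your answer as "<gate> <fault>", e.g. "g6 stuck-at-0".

g5 stuck-at-1

Fault-free values for test 1 (x1=1, x2=1, x3=1): g1=0, g2=0, g3=1, g4=1, g5=0, g6=0, giving Y=0. Observed 1.
Test 1: faults giving observed 1 are {g4 stuck-at-0, g4 inverted output, g5 stuck-at-1, g5 inverted output, g6 stuck-at-1, g6 inverted output}.
Test 2 (x1=1, x2=1, x3=0): fault-free g1=1, g2=1, g3=0, g4=1, g5=1, g6=1 → 1; observed 1. Eliminates g4 stuck-at-0, g4 inverted output, g5 inverted output, g6 inverted output.
Test 3 (x1=1, x2=0, x3=0): fault-free g1=1, g2=1, g3=1, g4=1, g5=0, g6=0 → 0; observed 0. Eliminates g6 stuck-at-1.
Only g5 stuck-at-1 is consistent with every test.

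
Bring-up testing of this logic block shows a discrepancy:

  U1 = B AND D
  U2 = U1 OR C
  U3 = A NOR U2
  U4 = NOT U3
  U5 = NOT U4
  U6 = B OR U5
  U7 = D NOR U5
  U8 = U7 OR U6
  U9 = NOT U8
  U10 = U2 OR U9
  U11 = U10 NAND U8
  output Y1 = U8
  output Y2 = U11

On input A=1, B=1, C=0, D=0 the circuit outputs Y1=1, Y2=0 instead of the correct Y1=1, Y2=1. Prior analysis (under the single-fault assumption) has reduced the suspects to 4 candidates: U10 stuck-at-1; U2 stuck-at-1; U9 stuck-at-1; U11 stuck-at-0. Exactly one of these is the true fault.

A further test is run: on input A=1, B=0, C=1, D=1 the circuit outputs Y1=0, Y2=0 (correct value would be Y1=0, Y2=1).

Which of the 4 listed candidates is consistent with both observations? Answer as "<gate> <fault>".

Evaluate each candidate on input A=1, B=0, C=1, D=1:
  U10 stuck-at-1: U1=0, U2=1, U3=0, U4=1, U5=0, U6=0, U7=0, U8=0, U9=1, U10=1 [stuck-at-1], U11=1 → Y1=0, Y2=1 — eliminated
  U2 stuck-at-1: U1=0, U2=1 [stuck-at-1], U3=0, U4=1, U5=0, U6=0, U7=0, U8=0, U9=1, U10=1, U11=1 → Y1=0, Y2=1 — eliminated
  U9 stuck-at-1: U1=0, U2=1, U3=0, U4=1, U5=0, U6=0, U7=0, U8=0, U9=1 [stuck-at-1], U10=1, U11=1 → Y1=0, Y2=1 — eliminated
  U11 stuck-at-0: U1=0, U2=1, U3=0, U4=1, U5=0, U6=0, U7=0, U8=0, U9=1, U10=1, U11=0 [stuck-at-0] → Y1=0, Y2=0 — matches
Only U11 stuck-at-0 reproduces the observed Y1=0, Y2=0.

U11 stuck-at-0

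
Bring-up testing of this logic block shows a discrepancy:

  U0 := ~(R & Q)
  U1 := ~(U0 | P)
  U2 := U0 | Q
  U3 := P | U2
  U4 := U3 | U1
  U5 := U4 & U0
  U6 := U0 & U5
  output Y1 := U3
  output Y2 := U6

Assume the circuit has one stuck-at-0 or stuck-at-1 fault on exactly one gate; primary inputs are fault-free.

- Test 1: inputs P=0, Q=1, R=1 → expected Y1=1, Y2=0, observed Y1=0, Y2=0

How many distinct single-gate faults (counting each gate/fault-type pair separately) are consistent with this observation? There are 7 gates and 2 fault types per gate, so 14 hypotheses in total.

2

Fault-free: U0=0, U1=1, U2=1, U3=1, U4=1, U5=0, U6=0 → Y1=1, Y2=0. Observed Y1=0, Y2=0.
  U0 stuck-at-0: output Y1=1, Y2=0 ✗
  U0 stuck-at-1: output Y1=1, Y2=1 ✗
  U1 stuck-at-0: output Y1=1, Y2=0 ✗
  U1 stuck-at-1: output Y1=1, Y2=0 ✗
  U2 stuck-at-0: output Y1=0, Y2=0 ✓
  U2 stuck-at-1: output Y1=1, Y2=0 ✗
  U3 stuck-at-0: output Y1=0, Y2=0 ✓
  U3 stuck-at-1: output Y1=1, Y2=0 ✗
  U4 stuck-at-0: output Y1=1, Y2=0 ✗
  U4 stuck-at-1: output Y1=1, Y2=0 ✗
  U5 stuck-at-0: output Y1=1, Y2=0 ✗
  U5 stuck-at-1: output Y1=1, Y2=0 ✗
  U6 stuck-at-0: output Y1=1, Y2=0 ✗
  U6 stuck-at-1: output Y1=1, Y2=1 ✗
Consistent faults: {U2 stuck-at-0, U3 stuck-at-0} — 2 in all.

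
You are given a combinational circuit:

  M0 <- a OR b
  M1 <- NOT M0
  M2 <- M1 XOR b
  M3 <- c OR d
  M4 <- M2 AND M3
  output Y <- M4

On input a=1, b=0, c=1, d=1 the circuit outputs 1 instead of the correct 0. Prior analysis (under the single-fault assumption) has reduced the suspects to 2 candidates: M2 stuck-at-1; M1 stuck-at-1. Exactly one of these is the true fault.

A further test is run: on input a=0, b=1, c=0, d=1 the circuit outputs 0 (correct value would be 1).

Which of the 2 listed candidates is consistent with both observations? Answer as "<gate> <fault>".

Evaluate each candidate on input a=0, b=1, c=0, d=1:
  M2 stuck-at-1: M0=1, M1=0, M2=1 [stuck-at-1], M3=1, M4=1 → 1 — eliminated
  M1 stuck-at-1: M0=1, M1=1 [stuck-at-1], M2=0, M3=1, M4=0 → 0 — matches
Only M1 stuck-at-1 reproduces the observed 0.

M1 stuck-at-1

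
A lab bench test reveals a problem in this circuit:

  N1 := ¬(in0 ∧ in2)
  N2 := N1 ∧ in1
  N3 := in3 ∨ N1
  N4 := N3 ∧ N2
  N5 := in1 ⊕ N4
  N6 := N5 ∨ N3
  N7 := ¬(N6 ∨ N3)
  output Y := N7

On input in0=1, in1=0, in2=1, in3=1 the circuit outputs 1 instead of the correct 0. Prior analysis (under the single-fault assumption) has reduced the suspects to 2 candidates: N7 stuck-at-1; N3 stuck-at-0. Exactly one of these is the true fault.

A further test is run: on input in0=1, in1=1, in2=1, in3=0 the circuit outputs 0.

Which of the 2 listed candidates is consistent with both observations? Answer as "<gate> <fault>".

Evaluate each candidate on input in0=1, in1=1, in2=1, in3=0:
  N7 stuck-at-1: N1=0, N2=0, N3=0, N4=0, N5=1, N6=1, N7=1 [stuck-at-1] → 1 — eliminated
  N3 stuck-at-0: N1=0, N2=0, N3=0 [stuck-at-0], N4=0, N5=1, N6=1, N7=0 → 0 — matches
Only N3 stuck-at-0 reproduces the observed 0.

N3 stuck-at-0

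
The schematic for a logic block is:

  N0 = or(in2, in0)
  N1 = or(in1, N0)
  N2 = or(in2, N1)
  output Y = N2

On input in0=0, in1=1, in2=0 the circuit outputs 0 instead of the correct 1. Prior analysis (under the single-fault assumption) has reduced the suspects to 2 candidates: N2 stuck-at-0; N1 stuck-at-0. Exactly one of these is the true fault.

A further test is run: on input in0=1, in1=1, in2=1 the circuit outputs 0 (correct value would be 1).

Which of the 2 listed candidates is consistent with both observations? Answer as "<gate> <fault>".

Evaluate each candidate on input in0=1, in1=1, in2=1:
  N2 stuck-at-0: N0=1, N1=1, N2=0 [stuck-at-0] → 0 — matches
  N1 stuck-at-0: N0=1, N1=0 [stuck-at-0], N2=1 → 1 — eliminated
Only N2 stuck-at-0 reproduces the observed 0.

N2 stuck-at-0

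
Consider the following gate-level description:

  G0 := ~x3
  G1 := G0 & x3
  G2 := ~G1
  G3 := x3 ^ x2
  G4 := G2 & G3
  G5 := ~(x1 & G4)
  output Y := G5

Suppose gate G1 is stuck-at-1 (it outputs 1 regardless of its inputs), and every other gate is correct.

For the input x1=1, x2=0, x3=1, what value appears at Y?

Propagate with G1 forced: G0=0, G1=1 [stuck-at-1], G2=0, G3=1, G4=0, G5=1.
So Y = 1. (Without the fault it would be 0.)

1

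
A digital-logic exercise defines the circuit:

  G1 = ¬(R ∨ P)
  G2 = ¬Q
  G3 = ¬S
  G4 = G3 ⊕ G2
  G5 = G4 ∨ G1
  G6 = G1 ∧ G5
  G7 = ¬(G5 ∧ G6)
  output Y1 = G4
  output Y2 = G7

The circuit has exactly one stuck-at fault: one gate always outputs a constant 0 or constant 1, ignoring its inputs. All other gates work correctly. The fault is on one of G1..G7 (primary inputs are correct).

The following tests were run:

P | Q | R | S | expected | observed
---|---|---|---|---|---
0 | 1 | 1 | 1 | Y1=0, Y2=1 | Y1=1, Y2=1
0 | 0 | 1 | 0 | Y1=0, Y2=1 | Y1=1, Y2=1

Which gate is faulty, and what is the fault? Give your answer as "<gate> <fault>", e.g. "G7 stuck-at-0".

Fault-free values for test 1 (P=0, Q=1, R=1, S=1): G1=0, G2=0, G3=0, G4=0, G5=0, G6=0, G7=1, giving Y1=0, Y2=1. Observed Y1=1, Y2=1.
Test 1: faults giving observed Y1=1, Y2=1 are {G2 stuck-at-1, G3 stuck-at-1, G4 stuck-at-1}.
Test 2 (P=0, Q=0, R=1, S=0): fault-free G1=0, G2=1, G3=1, G4=0, G5=0, G6=0, G7=1 → Y1=0, Y2=1; observed Y1=1, Y2=1. Eliminates G2 stuck-at-1, G3 stuck-at-1.
Only G4 stuck-at-1 is consistent with every test.

G4 stuck-at-1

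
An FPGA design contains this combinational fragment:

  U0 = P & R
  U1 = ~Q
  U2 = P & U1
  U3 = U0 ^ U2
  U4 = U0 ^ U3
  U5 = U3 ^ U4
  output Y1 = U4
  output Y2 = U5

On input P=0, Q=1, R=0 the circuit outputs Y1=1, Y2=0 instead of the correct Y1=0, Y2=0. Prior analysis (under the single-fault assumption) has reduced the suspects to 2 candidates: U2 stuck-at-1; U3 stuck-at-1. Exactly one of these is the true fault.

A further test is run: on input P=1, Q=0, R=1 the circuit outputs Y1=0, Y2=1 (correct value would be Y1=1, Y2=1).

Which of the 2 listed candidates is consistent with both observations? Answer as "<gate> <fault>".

Evaluate each candidate on input P=1, Q=0, R=1:
  U2 stuck-at-1: U0=1, U1=1, U2=1 [stuck-at-1], U3=0, U4=1, U5=1 → Y1=1, Y2=1 — eliminated
  U3 stuck-at-1: U0=1, U1=1, U2=1, U3=1 [stuck-at-1], U4=0, U5=1 → Y1=0, Y2=1 — matches
Only U3 stuck-at-1 reproduces the observed Y1=0, Y2=1.

U3 stuck-at-1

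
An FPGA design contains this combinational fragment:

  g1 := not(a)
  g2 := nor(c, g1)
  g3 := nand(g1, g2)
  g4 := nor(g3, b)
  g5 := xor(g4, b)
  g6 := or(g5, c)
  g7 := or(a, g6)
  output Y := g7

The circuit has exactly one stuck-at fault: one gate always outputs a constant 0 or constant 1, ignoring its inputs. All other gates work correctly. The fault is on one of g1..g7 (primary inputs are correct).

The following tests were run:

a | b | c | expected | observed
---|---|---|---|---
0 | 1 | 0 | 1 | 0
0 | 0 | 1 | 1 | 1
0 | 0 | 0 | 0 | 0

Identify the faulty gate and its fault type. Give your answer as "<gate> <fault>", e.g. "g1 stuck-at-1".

Fault-free values for test 1 (a=0, b=1, c=0): g1=1, g2=0, g3=1, g4=0, g5=1, g6=1, g7=1, giving Y=1. Observed 0.
Test 1: faults giving observed 0 are {g4 stuck-at-1, g5 stuck-at-0, g6 stuck-at-0, g7 stuck-at-0}.
Test 2 (a=0, b=0, c=1): fault-free g1=1, g2=0, g3=1, g4=0, g5=0, g6=1, g7=1 → 1; observed 1. Eliminates g6 stuck-at-0, g7 stuck-at-0.
Test 3 (a=0, b=0, c=0): fault-free g1=1, g2=0, g3=1, g4=0, g5=0, g6=0, g7=0 → 0; observed 0. Eliminates g4 stuck-at-1.
Only g5 stuck-at-0 is consistent with every test.

g5 stuck-at-0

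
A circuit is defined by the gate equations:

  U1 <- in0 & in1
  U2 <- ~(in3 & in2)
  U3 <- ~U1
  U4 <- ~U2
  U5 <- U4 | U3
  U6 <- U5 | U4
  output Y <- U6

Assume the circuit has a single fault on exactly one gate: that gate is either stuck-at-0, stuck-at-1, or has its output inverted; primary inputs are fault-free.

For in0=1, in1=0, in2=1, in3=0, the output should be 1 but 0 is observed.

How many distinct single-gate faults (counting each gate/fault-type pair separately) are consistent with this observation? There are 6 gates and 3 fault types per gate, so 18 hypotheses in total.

Fault-free: U1=0, U2=1, U3=1, U4=0, U5=1, U6=1 → 1. Observed 0.
  U1: stuck-at-1, inverted output ✓; others ✗
  U2: none of the 3 fault types match ✗
  U3: stuck-at-0, inverted output ✓; others ✗
  U4: none of the 3 fault types match ✗
  U5: stuck-at-0, inverted output ✓; others ✗
  U6: stuck-at-0, inverted output ✓; others ✗
Consistent faults: {U1 stuck-at-1, U1 inverted output, U3 stuck-at-0, U3 inverted output, U5 stuck-at-0, U5 inverted output, U6 stuck-at-0, U6 inverted output} — 8 in all.

8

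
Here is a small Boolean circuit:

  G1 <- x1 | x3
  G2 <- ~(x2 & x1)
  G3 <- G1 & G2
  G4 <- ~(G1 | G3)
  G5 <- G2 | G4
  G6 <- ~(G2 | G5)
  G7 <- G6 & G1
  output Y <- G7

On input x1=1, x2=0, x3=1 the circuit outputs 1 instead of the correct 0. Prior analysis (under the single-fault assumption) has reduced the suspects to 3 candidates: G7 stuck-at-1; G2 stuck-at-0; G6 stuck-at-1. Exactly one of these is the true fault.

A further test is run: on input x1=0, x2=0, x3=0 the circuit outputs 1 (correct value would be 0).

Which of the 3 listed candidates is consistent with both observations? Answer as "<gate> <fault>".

Evaluate each candidate on input x1=0, x2=0, x3=0:
  G7 stuck-at-1: G1=0, G2=1, G3=0, G4=1, G5=1, G6=0, G7=1 [stuck-at-1] → 1 — matches
  G2 stuck-at-0: G1=0, G2=0 [stuck-at-0], G3=0, G4=1, G5=1, G6=0, G7=0 → 0 — eliminated
  G6 stuck-at-1: G1=0, G2=1, G3=0, G4=1, G5=1, G6=1 [stuck-at-1], G7=0 → 0 — eliminated
Only G7 stuck-at-1 reproduces the observed 1.

G7 stuck-at-1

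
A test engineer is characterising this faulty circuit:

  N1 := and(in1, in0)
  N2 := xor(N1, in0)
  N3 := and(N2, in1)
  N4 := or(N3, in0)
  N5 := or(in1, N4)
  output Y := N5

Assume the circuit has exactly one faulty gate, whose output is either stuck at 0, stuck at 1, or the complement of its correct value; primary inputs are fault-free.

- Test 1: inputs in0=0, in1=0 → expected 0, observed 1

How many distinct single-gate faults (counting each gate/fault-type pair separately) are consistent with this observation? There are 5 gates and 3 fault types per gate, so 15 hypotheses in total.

6

Fault-free: N1=0, N2=0, N3=0, N4=0, N5=0 → 0. Observed 1.
  N1: none of the 3 fault types match ✗
  N2: none of the 3 fault types match ✗
  N3: stuck-at-1, inverted output ✓; others ✗
  N4: stuck-at-1, inverted output ✓; others ✗
  N5: stuck-at-1, inverted output ✓; others ✗
Consistent faults: {N3 stuck-at-1, N3 inverted output, N4 stuck-at-1, N4 inverted output, N5 stuck-at-1, N5 inverted output} — 6 in all.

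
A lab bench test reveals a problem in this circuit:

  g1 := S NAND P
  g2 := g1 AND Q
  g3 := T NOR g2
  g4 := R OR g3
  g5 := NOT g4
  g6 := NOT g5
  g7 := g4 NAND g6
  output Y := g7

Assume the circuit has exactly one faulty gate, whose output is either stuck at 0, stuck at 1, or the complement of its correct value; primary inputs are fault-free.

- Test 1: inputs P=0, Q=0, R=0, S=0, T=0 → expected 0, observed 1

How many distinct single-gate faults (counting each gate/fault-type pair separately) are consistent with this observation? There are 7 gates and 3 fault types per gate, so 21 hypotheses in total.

12

Fault-free: g1=1, g2=0, g3=1, g4=1, g5=0, g6=1, g7=0 → 0. Observed 1.
  g1: none of the 3 fault types match ✗
  g2: stuck-at-1, inverted output ✓; others ✗
  g3: stuck-at-0, inverted output ✓; others ✗
  g4: stuck-at-0, inverted output ✓; others ✗
  g5: stuck-at-1, inverted output ✓; others ✗
  g6: stuck-at-0, inverted output ✓; others ✗
  g7: stuck-at-1, inverted output ✓; others ✗
Consistent faults: {g2 stuck-at-1, g2 inverted output, g3 stuck-at-0, g3 inverted output, g4 stuck-at-0, g4 inverted output, g5 stuck-at-1, g5 inverted output, g6 stuck-at-0, g6 inverted output, g7 stuck-at-1, g7 inverted output} — 12 in all.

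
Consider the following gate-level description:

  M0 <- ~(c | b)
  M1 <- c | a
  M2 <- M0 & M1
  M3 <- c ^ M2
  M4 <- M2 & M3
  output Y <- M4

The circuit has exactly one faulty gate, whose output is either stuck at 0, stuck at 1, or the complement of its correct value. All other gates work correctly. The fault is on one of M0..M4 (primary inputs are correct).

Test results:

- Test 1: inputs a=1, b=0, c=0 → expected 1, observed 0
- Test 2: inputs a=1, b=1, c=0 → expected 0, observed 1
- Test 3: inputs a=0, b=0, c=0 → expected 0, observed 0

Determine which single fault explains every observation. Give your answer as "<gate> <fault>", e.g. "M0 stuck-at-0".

M0 inverted output

Fault-free values for test 1 (a=1, b=0, c=0): M0=1, M1=1, M2=1, M3=1, M4=1, giving Y=1. Observed 0.
Test 1: faults giving observed 0 are {M0 stuck-at-0, M0 inverted output, M1 stuck-at-0, M1 inverted output, M2 stuck-at-0, M2 inverted output, M3 stuck-at-0, M3 inverted output, M4 stuck-at-0, M4 inverted output}.
Test 2 (a=1, b=1, c=0): fault-free M0=0, M1=1, M2=0, M3=0, M4=0 → 0; observed 1. Eliminates M0 stuck-at-0, M1 stuck-at-0, M1 inverted output, M2 stuck-at-0, M3 stuck-at-0, M3 inverted output, M4 stuck-at-0.
Test 3 (a=0, b=0, c=0): fault-free M0=1, M1=0, M2=0, M3=0, M4=0 → 0; observed 0. Eliminates M2 inverted output, M4 inverted output.
Only M0 inverted output is consistent with every test.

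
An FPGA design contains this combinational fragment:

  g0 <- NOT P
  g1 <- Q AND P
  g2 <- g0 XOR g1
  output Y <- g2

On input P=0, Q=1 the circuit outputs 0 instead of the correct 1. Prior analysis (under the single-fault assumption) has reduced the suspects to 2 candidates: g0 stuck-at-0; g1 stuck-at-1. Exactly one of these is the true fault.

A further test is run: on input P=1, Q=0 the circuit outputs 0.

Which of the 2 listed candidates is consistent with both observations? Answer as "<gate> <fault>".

Evaluate each candidate on input P=1, Q=0:
  g0 stuck-at-0: g0=0 [stuck-at-0], g1=0, g2=0 → 0 — matches
  g1 stuck-at-1: g0=0, g1=1 [stuck-at-1], g2=1 → 1 — eliminated
Only g0 stuck-at-0 reproduces the observed 0.

g0 stuck-at-0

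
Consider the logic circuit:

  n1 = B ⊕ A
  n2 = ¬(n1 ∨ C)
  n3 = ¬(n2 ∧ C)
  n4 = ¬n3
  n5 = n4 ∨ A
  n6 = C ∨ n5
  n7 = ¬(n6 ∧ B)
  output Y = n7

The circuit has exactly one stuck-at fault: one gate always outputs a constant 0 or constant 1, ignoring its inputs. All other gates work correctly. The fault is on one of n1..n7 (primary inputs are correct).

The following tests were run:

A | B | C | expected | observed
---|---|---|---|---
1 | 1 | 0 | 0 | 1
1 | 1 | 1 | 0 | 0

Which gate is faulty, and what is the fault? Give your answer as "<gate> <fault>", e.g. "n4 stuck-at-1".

n5 stuck-at-0

Fault-free values for test 1 (A=1, B=1, C=0): n1=0, n2=1, n3=1, n4=0, n5=1, n6=1, n7=0, giving Y=0. Observed 1.
Test 1: faults giving observed 1 are {n5 stuck-at-0, n6 stuck-at-0, n7 stuck-at-1}.
Test 2 (A=1, B=1, C=1): fault-free n1=0, n2=0, n3=1, n4=0, n5=1, n6=1, n7=0 → 0; observed 0. Eliminates n6 stuck-at-0, n7 stuck-at-1.
Only n5 stuck-at-0 is consistent with every test.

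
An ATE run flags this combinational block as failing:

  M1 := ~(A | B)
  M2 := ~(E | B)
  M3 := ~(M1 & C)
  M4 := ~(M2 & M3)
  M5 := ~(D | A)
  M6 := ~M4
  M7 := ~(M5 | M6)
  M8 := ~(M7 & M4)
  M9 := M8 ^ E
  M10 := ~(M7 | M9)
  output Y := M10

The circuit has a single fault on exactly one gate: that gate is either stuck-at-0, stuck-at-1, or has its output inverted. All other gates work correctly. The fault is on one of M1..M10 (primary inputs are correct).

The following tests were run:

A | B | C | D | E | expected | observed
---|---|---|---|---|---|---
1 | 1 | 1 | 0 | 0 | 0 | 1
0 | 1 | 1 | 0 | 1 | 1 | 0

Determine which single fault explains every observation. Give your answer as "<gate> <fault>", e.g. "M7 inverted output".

Fault-free values for test 1 (A=1, B=1, C=1, D=0, E=0): M1=0, M2=0, M3=1, M4=1, M5=0, M6=0, M7=1, M8=0, M9=0, M10=0, giving Y=0. Observed 1.
Test 1: faults giving observed 1 are {M10 stuck-at-1, M10 inverted output}.
Test 2 (A=0, B=1, C=1, D=0, E=1): fault-free M1=0, M2=0, M3=1, M4=1, M5=1, M6=0, M7=0, M8=1, M9=0, M10=1 → 1; observed 0. Eliminates M10 stuck-at-1.
Only M10 inverted output is consistent with every test.

M10 inverted output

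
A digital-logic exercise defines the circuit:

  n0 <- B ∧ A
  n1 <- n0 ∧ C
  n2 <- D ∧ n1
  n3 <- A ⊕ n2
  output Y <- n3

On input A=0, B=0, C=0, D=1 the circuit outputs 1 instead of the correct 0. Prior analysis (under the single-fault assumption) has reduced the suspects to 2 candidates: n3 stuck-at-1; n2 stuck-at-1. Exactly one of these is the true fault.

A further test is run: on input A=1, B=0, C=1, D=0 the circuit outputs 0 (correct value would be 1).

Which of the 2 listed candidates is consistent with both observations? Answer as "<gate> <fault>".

n2 stuck-at-1

Evaluate each candidate on input A=1, B=0, C=1, D=0:
  n3 stuck-at-1: n0=0, n1=0, n2=0, n3=1 [stuck-at-1] → 1 — eliminated
  n2 stuck-at-1: n0=0, n1=0, n2=1 [stuck-at-1], n3=0 → 0 — matches
Only n2 stuck-at-1 reproduces the observed 0.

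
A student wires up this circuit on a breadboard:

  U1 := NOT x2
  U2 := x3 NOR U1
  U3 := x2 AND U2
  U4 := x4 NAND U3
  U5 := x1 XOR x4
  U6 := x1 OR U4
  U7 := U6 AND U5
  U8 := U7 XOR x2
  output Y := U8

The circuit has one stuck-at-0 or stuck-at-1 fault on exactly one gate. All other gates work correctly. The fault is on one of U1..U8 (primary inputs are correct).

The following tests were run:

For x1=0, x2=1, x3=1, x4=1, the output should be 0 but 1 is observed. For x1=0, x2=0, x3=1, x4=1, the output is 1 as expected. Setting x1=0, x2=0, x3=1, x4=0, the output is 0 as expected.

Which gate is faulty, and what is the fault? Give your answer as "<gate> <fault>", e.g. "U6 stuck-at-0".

U2 stuck-at-1

Fault-free values for test 1 (x1=0, x2=1, x3=1, x4=1): U1=0, U2=0, U3=0, U4=1, U5=1, U6=1, U7=1, U8=0, giving Y=0. Observed 1.
Test 1: faults giving observed 1 are {U2 stuck-at-1, U3 stuck-at-1, U4 stuck-at-0, U5 stuck-at-0, U6 stuck-at-0, U7 stuck-at-0, U8 stuck-at-1}.
Test 2 (x1=0, x2=0, x3=1, x4=1): fault-free U1=1, U2=0, U3=0, U4=1, U5=1, U6=1, U7=1, U8=1 → 1; observed 1. Eliminates U3 stuck-at-1, U4 stuck-at-0, U5 stuck-at-0, U6 stuck-at-0, U7 stuck-at-0.
Test 3 (x1=0, x2=0, x3=1, x4=0): fault-free U1=1, U2=0, U3=0, U4=1, U5=0, U6=1, U7=0, U8=0 → 0; observed 0. Eliminates U8 stuck-at-1.
Only U2 stuck-at-1 is consistent with every test.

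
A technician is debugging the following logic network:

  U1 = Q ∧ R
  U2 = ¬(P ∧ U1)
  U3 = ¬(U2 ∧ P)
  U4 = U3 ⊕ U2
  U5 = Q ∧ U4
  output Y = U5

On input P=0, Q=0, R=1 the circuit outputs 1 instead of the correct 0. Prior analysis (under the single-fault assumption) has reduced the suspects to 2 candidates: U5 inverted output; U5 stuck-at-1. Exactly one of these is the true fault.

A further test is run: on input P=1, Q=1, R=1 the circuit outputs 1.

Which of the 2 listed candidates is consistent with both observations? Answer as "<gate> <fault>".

U5 stuck-at-1

Evaluate each candidate on input P=1, Q=1, R=1:
  U5 inverted output: U1=1, U2=0, U3=1, U4=1, U5=0 [inverted output] → 0 — eliminated
  U5 stuck-at-1: U1=1, U2=0, U3=1, U4=1, U5=1 [stuck-at-1] → 1 — matches
Only U5 stuck-at-1 reproduces the observed 1.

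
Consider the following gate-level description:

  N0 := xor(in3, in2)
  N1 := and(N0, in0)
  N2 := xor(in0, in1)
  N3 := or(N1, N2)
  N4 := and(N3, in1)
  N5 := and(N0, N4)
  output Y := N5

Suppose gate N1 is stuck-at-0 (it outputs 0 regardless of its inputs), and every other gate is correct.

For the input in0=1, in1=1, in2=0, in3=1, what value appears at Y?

0

Propagate with N1 forced: N0=1, N1=0 [stuck-at-0], N2=0, N3=0, N4=0, N5=0.
So Y = 0. (Without the fault it would be 1.)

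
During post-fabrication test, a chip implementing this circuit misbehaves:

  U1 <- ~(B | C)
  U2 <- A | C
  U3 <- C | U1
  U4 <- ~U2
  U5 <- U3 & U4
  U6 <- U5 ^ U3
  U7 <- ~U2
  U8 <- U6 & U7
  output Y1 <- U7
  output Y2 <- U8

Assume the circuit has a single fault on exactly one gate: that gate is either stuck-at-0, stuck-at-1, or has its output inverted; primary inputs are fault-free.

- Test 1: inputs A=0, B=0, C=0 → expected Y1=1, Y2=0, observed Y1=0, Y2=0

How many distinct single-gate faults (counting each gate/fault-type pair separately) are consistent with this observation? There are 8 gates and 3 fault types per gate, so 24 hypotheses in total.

4

Fault-free: U1=1, U2=0, U3=1, U4=1, U5=1, U6=0, U7=1, U8=0 → Y1=1, Y2=0. Observed Y1=0, Y2=0.
  U1: none of the 3 fault types match ✗
  U2: stuck-at-1, inverted output ✓; others ✗
  U3: none of the 3 fault types match ✗
  U4: none of the 3 fault types match ✗
  U5: none of the 3 fault types match ✗
  U6: none of the 3 fault types match ✗
  U7: stuck-at-0, inverted output ✓; others ✗
  U8: none of the 3 fault types match ✗
Consistent faults: {U2 stuck-at-1, U2 inverted output, U7 stuck-at-0, U7 inverted output} — 4 in all.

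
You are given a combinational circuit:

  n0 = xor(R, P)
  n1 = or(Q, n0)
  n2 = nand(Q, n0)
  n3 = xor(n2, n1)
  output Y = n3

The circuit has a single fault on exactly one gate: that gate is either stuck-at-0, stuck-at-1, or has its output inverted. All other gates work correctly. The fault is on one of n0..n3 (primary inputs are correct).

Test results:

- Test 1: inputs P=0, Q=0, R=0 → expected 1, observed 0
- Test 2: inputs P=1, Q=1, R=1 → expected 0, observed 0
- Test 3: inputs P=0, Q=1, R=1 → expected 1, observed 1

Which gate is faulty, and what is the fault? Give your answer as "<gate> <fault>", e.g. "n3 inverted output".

Fault-free values for test 1 (P=0, Q=0, R=0): n0=0, n1=0, n2=1, n3=1, giving Y=1. Observed 0.
Test 1: faults giving observed 0 are {n0 stuck-at-1, n0 inverted output, n1 stuck-at-1, n1 inverted output, n2 stuck-at-0, n2 inverted output, n3 stuck-at-0, n3 inverted output}.
Test 2 (P=1, Q=1, R=1): fault-free n0=0, n1=1, n2=1, n3=0 → 0; observed 0. Eliminates n0 stuck-at-1, n0 inverted output, n1 inverted output, n2 stuck-at-0, n2 inverted output, n3 inverted output.
Test 3 (P=0, Q=1, R=1): fault-free n0=1, n1=1, n2=0, n3=1 → 1; observed 1. Eliminates n3 stuck-at-0.
Only n1 stuck-at-1 is consistent with every test.

n1 stuck-at-1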